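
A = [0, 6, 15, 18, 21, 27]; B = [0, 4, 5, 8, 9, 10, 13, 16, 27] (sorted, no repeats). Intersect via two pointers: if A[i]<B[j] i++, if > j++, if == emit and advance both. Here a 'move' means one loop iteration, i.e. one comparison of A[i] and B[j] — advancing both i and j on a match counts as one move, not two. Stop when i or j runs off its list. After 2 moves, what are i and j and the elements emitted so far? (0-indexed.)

i=1, j=2, emitted=[0]

i=0 j=0: 0==0 emit, i++,j++
i=1 j=1: 6>4, j++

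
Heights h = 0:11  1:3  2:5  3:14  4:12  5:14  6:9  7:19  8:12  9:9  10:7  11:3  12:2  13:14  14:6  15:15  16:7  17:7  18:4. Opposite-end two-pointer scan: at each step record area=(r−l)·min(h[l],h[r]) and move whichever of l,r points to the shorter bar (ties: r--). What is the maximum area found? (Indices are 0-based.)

[0,18] min(11,4)*18=72 best=72 * → r--
[0,17] min(11,7)*17=119 best=119 * → r--
[0,16] min(11,7)*16=112 best=119 → r--
[0,15] min(11,15)*15=165 best=165 * → l++
[1,15] min(3,15)*14=42 best=165 → l++
[2,15] min(5,15)*13=65 best=165 → l++
[3,15] min(14,15)*12=168 best=168 * → l++
[4,15] min(12,15)*11=132 best=168 → l++
[5,15] min(14,15)*10=140 best=168 → l++
[6,15] min(9,15)*9=81 best=168 → l++
[7,15] min(19,15)*8=120 best=168 → r--
[7,14] min(19,6)*7=42 best=168 → r--
[7,13] min(19,14)*6=84 best=168 → r--
[7,12] min(19,2)*5=10 best=168 → r--
[7,11] min(19,3)*4=12 best=168 → r--
[7,10] min(19,7)*3=21 best=168 → r--
[7,9] min(19,9)*2=18 best=168 → r--
[7,8] min(19,12)*1=12 best=168 → r--

max area = 168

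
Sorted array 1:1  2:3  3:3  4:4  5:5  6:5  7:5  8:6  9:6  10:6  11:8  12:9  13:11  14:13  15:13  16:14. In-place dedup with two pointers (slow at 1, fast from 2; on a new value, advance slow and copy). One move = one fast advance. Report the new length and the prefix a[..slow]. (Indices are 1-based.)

length 10; prefix = [1, 3, 4, 5, 6, 8, 9, 11, 13, 14]

(s=1,f=2) a[fast]=3≠a[slow]=1 write a[2]=3 → slow++,fast++
(s=2,f=3) a[fast]=3=a[slow] dup → fast++
(s=2,f=4) a[fast]=4≠a[slow]=3 write a[3]=4 → slow++,fast++
(s=3,f=5) a[fast]=5≠a[slow]=4 write a[4]=5 → slow++,fast++
(s=4,f=6) a[fast]=5=a[slow] dup → fast++
(s=4,f=7) a[fast]=5=a[slow] dup → fast++
(s=4,f=8) a[fast]=6≠a[slow]=5 write a[5]=6 → slow++,fast++
(s=5,f=9) a[fast]=6=a[slow] dup → fast++
(s=5,f=10) a[fast]=6=a[slow] dup → fast++
(s=5,f=11) a[fast]=8≠a[slow]=6 write a[6]=8 → slow++,fast++
(s=6,f=12) a[fast]=9≠a[slow]=8 write a[7]=9 → slow++,fast++
(s=7,f=13) a[fast]=11≠a[slow]=9 write a[8]=11 → slow++,fast++
(s=8,f=14) a[fast]=13≠a[slow]=11 write a[9]=13 → slow++,fast++
(s=9,f=15) a[fast]=13=a[slow] dup → fast++
(s=9,f=16) a[fast]=14≠a[slow]=13 write a[10]=14 → slow++,fast++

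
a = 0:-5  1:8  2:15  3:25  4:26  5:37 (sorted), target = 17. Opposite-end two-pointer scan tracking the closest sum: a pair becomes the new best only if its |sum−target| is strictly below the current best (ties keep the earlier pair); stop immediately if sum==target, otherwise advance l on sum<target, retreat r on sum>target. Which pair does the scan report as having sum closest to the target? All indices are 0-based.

l=0 r=5: -5+37=32 d=15 *, r--
l=0 r=4: -5+26=21 d=4 *, r--
l=0 r=3: -5+25=20 d=3 *, r--
l=0 r=2: -5+15=10 d=7, l++
l=1 r=2: 8+15=23 d=6, r--

pair (-5, 25) with sum 20 (|Δ|=3)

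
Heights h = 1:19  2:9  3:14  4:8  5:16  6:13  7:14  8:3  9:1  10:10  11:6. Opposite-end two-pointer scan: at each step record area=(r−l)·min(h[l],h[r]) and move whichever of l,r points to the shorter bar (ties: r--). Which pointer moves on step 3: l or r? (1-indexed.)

l=1 r=11: min(19,6)*10=60 best=60 *, r--
l=1 r=10: min(19,10)*9=90 best=90 *, r--
l=1 r=9: min(19,1)*8=8 best=90, r--

r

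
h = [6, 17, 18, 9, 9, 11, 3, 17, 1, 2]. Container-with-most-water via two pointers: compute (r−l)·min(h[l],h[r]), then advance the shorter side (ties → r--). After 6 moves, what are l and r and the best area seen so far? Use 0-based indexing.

l=1, r=4, best area=102

[0,9] min(6,2)*9=18 best=18 * → r--
[0,8] min(6,1)*8=8 best=18 → r--
[0,7] min(6,17)*7=42 best=42 * → l++
[1,7] min(17,17)*6=102 best=102 * → r--
[1,6] min(17,3)*5=15 best=102 → r--
[1,5] min(17,11)*4=44 best=102 → r--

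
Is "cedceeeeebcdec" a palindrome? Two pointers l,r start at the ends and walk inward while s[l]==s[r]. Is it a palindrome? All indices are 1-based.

not a palindrome (mismatch at 5,10)

[1,14] 'c'=='c' → l++,r--
[2,13] 'e'=='e' → l++,r--
[3,12] 'd'=='d' → l++,r--
[4,11] 'c'=='c' → l++,r--
[5,10] 'e'!='b' → stop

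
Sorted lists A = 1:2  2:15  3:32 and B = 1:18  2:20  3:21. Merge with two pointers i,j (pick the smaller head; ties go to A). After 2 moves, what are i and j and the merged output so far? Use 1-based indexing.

i=3, j=1, merged so far=[2, 15]

i=1 j=1: A[i]=2<=B[j]=18 take 2, i++
i=2 j=1: A[i]=15<=B[j]=18 take 15, i++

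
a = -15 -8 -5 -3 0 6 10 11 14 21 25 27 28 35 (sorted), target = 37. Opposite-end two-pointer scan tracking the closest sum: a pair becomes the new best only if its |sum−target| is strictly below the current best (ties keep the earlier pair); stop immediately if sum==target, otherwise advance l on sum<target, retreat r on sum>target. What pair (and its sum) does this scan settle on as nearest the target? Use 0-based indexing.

pair (10, 27) with sum 37 (|Δ|=0)

[0,13] -15+35=20 d=17 * → l++
[1,13] -8+35=27 d=10 * → l++
[2,13] -5+35=30 d=7 * → l++
[3,13] -3+35=32 d=5 * → l++
[4,13] 0+35=35 d=2 * → l++
[5,13] 6+35=41 d=4 → r--
[5,12] 6+28=34 d=3 → l++
[6,12] 10+28=38 d=1 * → r--
[6,11] 10+27=37 d=0 * → stop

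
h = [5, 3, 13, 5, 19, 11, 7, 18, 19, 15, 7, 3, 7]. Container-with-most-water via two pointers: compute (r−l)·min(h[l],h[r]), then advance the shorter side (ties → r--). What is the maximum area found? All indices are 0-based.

l=0 r=12: min(5,7)*12=60 best=60 *, l++
l=1 r=12: min(3,7)*11=33 best=60, l++
l=2 r=12: min(13,7)*10=70 best=70 *, r--
l=2 r=11: min(13,3)*9=27 best=70, r--
l=2 r=10: min(13,7)*8=56 best=70, r--
l=2 r=9: min(13,15)*7=91 best=91 *, l++
l=3 r=9: min(5,15)*6=30 best=91, l++
l=4 r=9: min(19,15)*5=75 best=91, r--
l=4 r=8: min(19,19)*4=76 best=91, r--
l=4 r=7: min(19,18)*3=54 best=91, r--
l=4 r=6: min(19,7)*2=14 best=91, r--
l=4 r=5: min(19,11)*1=11 best=91, r--

max area = 91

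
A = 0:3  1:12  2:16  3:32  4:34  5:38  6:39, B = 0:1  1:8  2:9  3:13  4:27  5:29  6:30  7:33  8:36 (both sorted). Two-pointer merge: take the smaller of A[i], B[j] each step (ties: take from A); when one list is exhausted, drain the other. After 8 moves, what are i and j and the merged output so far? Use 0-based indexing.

i=0 j=0: A[i]=3>B[j]=1 take 1, j++
i=0 j=1: A[i]=3<=B[j]=8 take 3, i++
i=1 j=1: A[i]=12>B[j]=8 take 8, j++
i=1 j=2: A[i]=12>B[j]=9 take 9, j++
i=1 j=3: A[i]=12<=B[j]=13 take 12, i++
i=2 j=3: A[i]=16>B[j]=13 take 13, j++
i=2 j=4: A[i]=16<=B[j]=27 take 16, i++
i=3 j=4: A[i]=32>B[j]=27 take 27, j++

i=3, j=5, merged so far=[1, 3, 8, 9, 12, 13, 16, 27]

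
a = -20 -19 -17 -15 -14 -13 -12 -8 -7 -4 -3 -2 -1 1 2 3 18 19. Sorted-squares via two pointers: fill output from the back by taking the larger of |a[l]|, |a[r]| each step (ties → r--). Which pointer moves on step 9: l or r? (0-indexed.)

l=0 r=17: |-20|>|19| out[17]=400, l++
l=1 r=17: |-19|<=|19| out[16]=361, r--
l=1 r=16: |-19|>|18| out[15]=361, l++
l=2 r=16: |-17|<=|18| out[14]=324, r--
l=2 r=15: |-17|>|3| out[13]=289, l++
l=3 r=15: |-15|>|3| out[12]=225, l++
l=4 r=15: |-14|>|3| out[11]=196, l++
l=5 r=15: |-13|>|3| out[10]=169, l++
l=6 r=15: |-12|>|3| out[9]=144, l++

l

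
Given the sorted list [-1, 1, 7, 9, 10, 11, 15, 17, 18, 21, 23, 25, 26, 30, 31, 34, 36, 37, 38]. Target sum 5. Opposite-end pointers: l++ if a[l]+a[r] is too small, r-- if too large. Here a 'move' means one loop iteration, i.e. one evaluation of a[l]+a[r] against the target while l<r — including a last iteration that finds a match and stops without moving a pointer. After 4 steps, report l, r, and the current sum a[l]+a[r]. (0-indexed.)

l=0 r=18: -1+38=37 >5, r--
l=0 r=17: -1+37=36 >5, r--
l=0 r=16: -1+36=35 >5, r--
l=0 r=15: -1+34=33 >5, r--

l=0, r=14, sum=30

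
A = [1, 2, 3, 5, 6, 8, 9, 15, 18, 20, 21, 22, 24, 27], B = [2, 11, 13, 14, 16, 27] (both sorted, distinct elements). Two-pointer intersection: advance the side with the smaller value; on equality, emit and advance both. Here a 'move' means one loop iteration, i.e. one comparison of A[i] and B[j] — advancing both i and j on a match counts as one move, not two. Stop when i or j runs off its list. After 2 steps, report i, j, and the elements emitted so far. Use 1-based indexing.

i=3, j=2, emitted=[2]

i=1 j=1: 1<2, i++
i=2 j=1: 2==2 emit, i++,j++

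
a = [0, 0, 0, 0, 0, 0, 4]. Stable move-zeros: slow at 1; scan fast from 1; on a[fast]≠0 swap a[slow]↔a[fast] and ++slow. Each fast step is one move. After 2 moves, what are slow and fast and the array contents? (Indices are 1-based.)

slow=1 fast=1: a[fast]=0, fast++
slow=1 fast=2: a[fast]=0, fast++

slow=1, fast=3, a=[0, 0, 0, 0, 0, 0, 4]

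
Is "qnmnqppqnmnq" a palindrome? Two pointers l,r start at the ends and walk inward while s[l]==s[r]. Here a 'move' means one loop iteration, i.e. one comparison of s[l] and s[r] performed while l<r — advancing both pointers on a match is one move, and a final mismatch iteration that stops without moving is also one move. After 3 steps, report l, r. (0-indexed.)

l=3, r=8

[0,11] 'q'=='q' → l++,r--
[1,10] 'n'=='n' → l++,r--
[2,9] 'm'=='m' → l++,r--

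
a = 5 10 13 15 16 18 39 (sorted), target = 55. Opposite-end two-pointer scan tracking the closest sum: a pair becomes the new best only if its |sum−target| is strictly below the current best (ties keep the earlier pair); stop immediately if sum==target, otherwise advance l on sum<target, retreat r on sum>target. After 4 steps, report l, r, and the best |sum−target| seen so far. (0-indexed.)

l=0 r=6: 5+39=44 d=11 *, l++
l=1 r=6: 10+39=49 d=6 *, l++
l=2 r=6: 13+39=52 d=3 *, l++
l=3 r=6: 15+39=54 d=1 *, l++

l=4, r=6, best |Δ|=1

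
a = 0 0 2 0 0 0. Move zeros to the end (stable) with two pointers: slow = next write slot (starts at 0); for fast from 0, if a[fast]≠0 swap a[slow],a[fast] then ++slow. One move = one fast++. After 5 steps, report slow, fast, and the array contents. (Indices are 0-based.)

slow=1, fast=5, a=[2, 0, 0, 0, 0, 0]

(s=0,f=0) a[fast]=0 → fast++
(s=0,f=1) a[fast]=0 → fast++
(s=0,f=2) a[fast]=2≠0 swap→a[0]=2 → slow++,fast++
(s=1,f=3) a[fast]=0 → fast++
(s=1,f=4) a[fast]=0 → fast++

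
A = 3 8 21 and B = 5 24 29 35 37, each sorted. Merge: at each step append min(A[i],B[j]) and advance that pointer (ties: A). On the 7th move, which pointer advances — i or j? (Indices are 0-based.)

j

[i=0,j=0] A[i]=3<=B[j]=5 take 3 → i++
[i=1,j=0] A[i]=8>B[j]=5 take 5 → j++
[i=1,j=1] A[i]=8<=B[j]=24 take 8 → i++
[i=2,j=1] A[i]=21<=B[j]=24 take 21 → i++
[i=3,j=1] A done, take B[j]=24 → j++
[i=3,j=2] A done, take B[j]=29 → j++
[i=3,j=3] A done, take B[j]=35 → j++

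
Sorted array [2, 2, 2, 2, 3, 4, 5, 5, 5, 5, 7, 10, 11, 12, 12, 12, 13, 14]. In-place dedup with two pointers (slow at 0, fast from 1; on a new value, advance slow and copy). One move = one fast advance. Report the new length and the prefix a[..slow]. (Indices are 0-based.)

(s=0,f=1) a[fast]=2=a[slow] dup → fast++
(s=0,f=2) a[fast]=2=a[slow] dup → fast++
(s=0,f=3) a[fast]=2=a[slow] dup → fast++
(s=0,f=4) a[fast]=3≠a[slow]=2 write a[1]=3 → slow++,fast++
(s=1,f=5) a[fast]=4≠a[slow]=3 write a[2]=4 → slow++,fast++
(s=2,f=6) a[fast]=5≠a[slow]=4 write a[3]=5 → slow++,fast++
(s=3,f=7) a[fast]=5=a[slow] dup → fast++
(s=3,f=8) a[fast]=5=a[slow] dup → fast++
(s=3,f=9) a[fast]=5=a[slow] dup → fast++
(s=3,f=10) a[fast]=7≠a[slow]=5 write a[4]=7 → slow++,fast++
(s=4,f=11) a[fast]=10≠a[slow]=7 write a[5]=10 → slow++,fast++
(s=5,f=12) a[fast]=11≠a[slow]=10 write a[6]=11 → slow++,fast++
(s=6,f=13) a[fast]=12≠a[slow]=11 write a[7]=12 → slow++,fast++
(s=7,f=14) a[fast]=12=a[slow] dup → fast++
(s=7,f=15) a[fast]=12=a[slow] dup → fast++
(s=7,f=16) a[fast]=13≠a[slow]=12 write a[8]=13 → slow++,fast++
(s=8,f=17) a[fast]=14≠a[slow]=13 write a[9]=14 → slow++,fast++

length 10; prefix = [2, 3, 4, 5, 7, 10, 11, 12, 13, 14]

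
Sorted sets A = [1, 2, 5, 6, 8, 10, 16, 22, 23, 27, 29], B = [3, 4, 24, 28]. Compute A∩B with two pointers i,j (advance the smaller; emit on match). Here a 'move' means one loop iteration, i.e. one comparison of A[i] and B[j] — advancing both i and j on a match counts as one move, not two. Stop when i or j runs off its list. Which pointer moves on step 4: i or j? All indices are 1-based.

j

i=1 j=1: 1<3, i++
i=2 j=1: 2<3, i++
i=3 j=1: 5>3, j++
i=3 j=2: 5>4, j++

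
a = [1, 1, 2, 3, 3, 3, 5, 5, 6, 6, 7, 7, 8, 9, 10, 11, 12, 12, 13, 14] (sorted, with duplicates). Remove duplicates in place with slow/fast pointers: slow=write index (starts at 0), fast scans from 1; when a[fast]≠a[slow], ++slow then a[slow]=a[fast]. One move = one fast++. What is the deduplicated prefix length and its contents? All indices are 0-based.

length 13; prefix = [1, 2, 3, 5, 6, 7, 8, 9, 10, 11, 12, 13, 14]

(s=0,f=1) a[fast]=1=a[slow] dup → fast++
(s=0,f=2) a[fast]=2≠a[slow]=1 write a[1]=2 → slow++,fast++
(s=1,f=3) a[fast]=3≠a[slow]=2 write a[2]=3 → slow++,fast++
(s=2,f=4) a[fast]=3=a[slow] dup → fast++
(s=2,f=5) a[fast]=3=a[slow] dup → fast++
(s=2,f=6) a[fast]=5≠a[slow]=3 write a[3]=5 → slow++,fast++
(s=3,f=7) a[fast]=5=a[slow] dup → fast++
(s=3,f=8) a[fast]=6≠a[slow]=5 write a[4]=6 → slow++,fast++
(s=4,f=9) a[fast]=6=a[slow] dup → fast++
(s=4,f=10) a[fast]=7≠a[slow]=6 write a[5]=7 → slow++,fast++
(s=5,f=11) a[fast]=7=a[slow] dup → fast++
(s=5,f=12) a[fast]=8≠a[slow]=7 write a[6]=8 → slow++,fast++
(s=6,f=13) a[fast]=9≠a[slow]=8 write a[7]=9 → slow++,fast++
(s=7,f=14) a[fast]=10≠a[slow]=9 write a[8]=10 → slow++,fast++
(s=8,f=15) a[fast]=11≠a[slow]=10 write a[9]=11 → slow++,fast++
(s=9,f=16) a[fast]=12≠a[slow]=11 write a[10]=12 → slow++,fast++
(s=10,f=17) a[fast]=12=a[slow] dup → fast++
(s=10,f=18) a[fast]=13≠a[slow]=12 write a[11]=13 → slow++,fast++
(s=11,f=19) a[fast]=14≠a[slow]=13 write a[12]=14 → slow++,fast++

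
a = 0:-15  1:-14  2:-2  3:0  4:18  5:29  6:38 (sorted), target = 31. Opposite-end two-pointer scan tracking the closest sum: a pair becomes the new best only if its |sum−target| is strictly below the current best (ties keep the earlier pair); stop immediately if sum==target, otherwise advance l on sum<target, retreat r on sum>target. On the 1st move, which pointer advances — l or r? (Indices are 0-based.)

[0,6] -15+38=23 d=8 * → l++

l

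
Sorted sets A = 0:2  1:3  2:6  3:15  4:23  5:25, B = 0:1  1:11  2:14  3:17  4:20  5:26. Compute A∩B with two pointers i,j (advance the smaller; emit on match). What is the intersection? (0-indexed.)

i=0 j=0: 2>1, j++
i=0 j=1: 2<11, i++
i=1 j=1: 3<11, i++
i=2 j=1: 6<11, i++
i=3 j=1: 15>11, j++
i=3 j=2: 15>14, j++
i=3 j=3: 15<17, i++
i=4 j=3: 23>17, j++
i=4 j=4: 23>20, j++
i=4 j=5: 23<26, i++
i=5 j=5: 25<26, i++

intersection = []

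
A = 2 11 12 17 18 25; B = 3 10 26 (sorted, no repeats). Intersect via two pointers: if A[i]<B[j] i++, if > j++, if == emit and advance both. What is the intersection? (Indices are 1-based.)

i=1 j=1: 2<3, i++
i=2 j=1: 11>3, j++
i=2 j=2: 11>10, j++
i=2 j=3: 11<26, i++
i=3 j=3: 12<26, i++
i=4 j=3: 17<26, i++
i=5 j=3: 18<26, i++
i=6 j=3: 25<26, i++

intersection = []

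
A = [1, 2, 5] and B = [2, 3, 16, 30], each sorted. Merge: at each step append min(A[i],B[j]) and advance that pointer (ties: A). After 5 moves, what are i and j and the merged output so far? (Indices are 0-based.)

[i=0,j=0] A[i]=1<=B[j]=2 take 1 → i++
[i=1,j=0] A[i]=2<=B[j]=2 take 2 → i++
[i=2,j=0] A[i]=5>B[j]=2 take 2 → j++
[i=2,j=1] A[i]=5>B[j]=3 take 3 → j++
[i=2,j=2] A[i]=5<=B[j]=16 take 5 → i++

i=3, j=2, merged so far=[1, 2, 2, 3, 5]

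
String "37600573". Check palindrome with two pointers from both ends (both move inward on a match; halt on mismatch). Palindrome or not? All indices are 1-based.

not a palindrome (mismatch at 3,6)

[1,8] '3'=='3' → l++,r--
[2,7] '7'=='7' → l++,r--
[3,6] '6'!='5' → stop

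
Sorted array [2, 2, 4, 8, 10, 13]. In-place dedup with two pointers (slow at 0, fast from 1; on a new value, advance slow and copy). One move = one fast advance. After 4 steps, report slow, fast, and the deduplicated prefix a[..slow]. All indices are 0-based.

slow=0 fast=1: a[fast]=2=a[slow] dup, fast++
slow=0 fast=2: a[fast]=4≠a[slow]=2 write a[1]=4, slow++,fast++
slow=1 fast=3: a[fast]=8≠a[slow]=4 write a[2]=8, slow++,fast++
slow=2 fast=4: a[fast]=10≠a[slow]=8 write a[3]=10, slow++,fast++

slow=3, fast=5, prefix=[2, 4, 8, 10]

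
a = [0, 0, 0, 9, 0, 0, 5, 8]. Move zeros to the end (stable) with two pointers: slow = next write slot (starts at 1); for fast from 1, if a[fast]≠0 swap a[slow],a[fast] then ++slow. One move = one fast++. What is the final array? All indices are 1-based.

[9, 5, 8, 0, 0, 0, 0, 0]

slow=1 fast=1: a[fast]=0, fast++
slow=1 fast=2: a[fast]=0, fast++
slow=1 fast=3: a[fast]=0, fast++
slow=1 fast=4: a[fast]=9≠0 swap→a[1]=9, slow++,fast++
slow=2 fast=5: a[fast]=0, fast++
slow=2 fast=6: a[fast]=0, fast++
slow=2 fast=7: a[fast]=5≠0 swap→a[2]=5, slow++,fast++
slow=3 fast=8: a[fast]=8≠0 swap→a[3]=8, slow++,fast++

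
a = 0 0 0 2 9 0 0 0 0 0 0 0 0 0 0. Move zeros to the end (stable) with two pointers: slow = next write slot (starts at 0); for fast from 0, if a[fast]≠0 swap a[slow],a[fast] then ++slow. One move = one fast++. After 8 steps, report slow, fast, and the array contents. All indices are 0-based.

(s=0,f=0) a[fast]=0 → fast++
(s=0,f=1) a[fast]=0 → fast++
(s=0,f=2) a[fast]=0 → fast++
(s=0,f=3) a[fast]=2≠0 swap→a[0]=2 → slow++,fast++
(s=1,f=4) a[fast]=9≠0 swap→a[1]=9 → slow++,fast++
(s=2,f=5) a[fast]=0 → fast++
(s=2,f=6) a[fast]=0 → fast++
(s=2,f=7) a[fast]=0 → fast++

slow=2, fast=8, a=[2, 9, 0, 0, 0, 0, 0, 0, 0, 0, 0, 0, 0, 0, 0]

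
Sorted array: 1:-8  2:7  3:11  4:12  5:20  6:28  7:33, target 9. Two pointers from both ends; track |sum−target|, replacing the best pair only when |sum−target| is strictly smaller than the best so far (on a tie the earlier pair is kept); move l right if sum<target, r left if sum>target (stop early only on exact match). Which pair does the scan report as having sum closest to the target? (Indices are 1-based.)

pair (-8, 20) with sum 12 (|Δ|=3)

l=1 r=7: -8+33=25 d=16 *, r--
l=1 r=6: -8+28=20 d=11 *, r--
l=1 r=5: -8+20=12 d=3 *, r--
l=1 r=4: -8+12=4 d=5, l++
l=2 r=4: 7+12=19 d=10, r--
l=2 r=3: 7+11=18 d=9, r--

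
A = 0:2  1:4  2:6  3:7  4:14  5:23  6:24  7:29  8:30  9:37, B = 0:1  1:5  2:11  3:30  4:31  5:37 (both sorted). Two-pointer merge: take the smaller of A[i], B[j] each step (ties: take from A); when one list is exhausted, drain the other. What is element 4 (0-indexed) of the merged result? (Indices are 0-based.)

merged[4] = 6

[i=0,j=0] A[i]=2>B[j]=1 take 1 → j++
[i=0,j=1] A[i]=2<=B[j]=5 take 2 → i++
[i=1,j=1] A[i]=4<=B[j]=5 take 4 → i++
[i=2,j=1] A[i]=6>B[j]=5 take 5 → j++
[i=2,j=2] A[i]=6<=B[j]=11 take 6 → i++
[i=3,j=2] A[i]=7<=B[j]=11 take 7 → i++
[i=4,j=2] A[i]=14>B[j]=11 take 11 → j++
[i=4,j=3] A[i]=14<=B[j]=30 take 14 → i++
[i=5,j=3] A[i]=23<=B[j]=30 take 23 → i++
[i=6,j=3] A[i]=24<=B[j]=30 take 24 → i++
[i=7,j=3] A[i]=29<=B[j]=30 take 29 → i++
[i=8,j=3] A[i]=30<=B[j]=30 take 30 → i++
[i=9,j=3] A[i]=37>B[j]=30 take 30 → j++
[i=9,j=4] A[i]=37>B[j]=31 take 31 → j++
[i=9,j=5] A[i]=37<=B[j]=37 take 37 → i++
[i=10,j=5] A done, take B[j]=37 → j++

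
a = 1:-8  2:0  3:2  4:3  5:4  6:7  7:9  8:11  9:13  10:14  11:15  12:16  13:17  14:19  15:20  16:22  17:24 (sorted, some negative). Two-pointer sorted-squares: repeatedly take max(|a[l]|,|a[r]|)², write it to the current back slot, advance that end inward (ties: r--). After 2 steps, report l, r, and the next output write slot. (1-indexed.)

l=1, r=15, next write slot=15

[1,17] |-8|<=|24| out[17]=576 → r--
[1,16] |-8|<=|22| out[16]=484 → r--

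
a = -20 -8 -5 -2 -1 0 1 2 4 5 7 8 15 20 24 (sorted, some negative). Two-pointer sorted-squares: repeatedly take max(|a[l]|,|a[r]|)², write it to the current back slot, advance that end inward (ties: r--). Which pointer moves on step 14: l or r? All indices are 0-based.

l

[0,14] |-20|<=|24| out[14]=576 → r--
[0,13] |-20|<=|20| out[13]=400 → r--
[0,12] |-20|>|15| out[12]=400 → l++
[1,12] |-8|<=|15| out[11]=225 → r--
[1,11] |-8|<=|8| out[10]=64 → r--
[1,10] |-8|>|7| out[9]=64 → l++
[2,10] |-5|<=|7| out[8]=49 → r--
[2,9] |-5|<=|5| out[7]=25 → r--
[2,8] |-5|>|4| out[6]=25 → l++
[3,8] |-2|<=|4| out[5]=16 → r--
[3,7] |-2|<=|2| out[4]=4 → r--
[3,6] |-2|>|1| out[3]=4 → l++
[4,6] |-1|<=|1| out[2]=1 → r--
[4,5] |-1|>|0| out[1]=1 → l++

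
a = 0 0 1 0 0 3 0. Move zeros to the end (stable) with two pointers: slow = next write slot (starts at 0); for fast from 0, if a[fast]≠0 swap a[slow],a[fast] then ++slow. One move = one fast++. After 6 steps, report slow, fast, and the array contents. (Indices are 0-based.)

slow=2, fast=6, a=[1, 3, 0, 0, 0, 0, 0]

slow=0 fast=0: a[fast]=0, fast++
slow=0 fast=1: a[fast]=0, fast++
slow=0 fast=2: a[fast]=1≠0 swap→a[0]=1, slow++,fast++
slow=1 fast=3: a[fast]=0, fast++
slow=1 fast=4: a[fast]=0, fast++
slow=1 fast=5: a[fast]=3≠0 swap→a[1]=3, slow++,fast++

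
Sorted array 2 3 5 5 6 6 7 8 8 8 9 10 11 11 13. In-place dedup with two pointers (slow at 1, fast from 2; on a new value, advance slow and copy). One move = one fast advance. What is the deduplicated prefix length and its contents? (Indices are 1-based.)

slow=1 fast=2: a[fast]=3≠a[slow]=2 write a[2]=3, slow++,fast++
slow=2 fast=3: a[fast]=5≠a[slow]=3 write a[3]=5, slow++,fast++
slow=3 fast=4: a[fast]=5=a[slow] dup, fast++
slow=3 fast=5: a[fast]=6≠a[slow]=5 write a[4]=6, slow++,fast++
slow=4 fast=6: a[fast]=6=a[slow] dup, fast++
slow=4 fast=7: a[fast]=7≠a[slow]=6 write a[5]=7, slow++,fast++
slow=5 fast=8: a[fast]=8≠a[slow]=7 write a[6]=8, slow++,fast++
slow=6 fast=9: a[fast]=8=a[slow] dup, fast++
slow=6 fast=10: a[fast]=8=a[slow] dup, fast++
slow=6 fast=11: a[fast]=9≠a[slow]=8 write a[7]=9, slow++,fast++
slow=7 fast=12: a[fast]=10≠a[slow]=9 write a[8]=10, slow++,fast++
slow=8 fast=13: a[fast]=11≠a[slow]=10 write a[9]=11, slow++,fast++
slow=9 fast=14: a[fast]=11=a[slow] dup, fast++
slow=9 fast=15: a[fast]=13≠a[slow]=11 write a[10]=13, slow++,fast++

length 10; prefix = [2, 3, 5, 6, 7, 8, 9, 10, 11, 13]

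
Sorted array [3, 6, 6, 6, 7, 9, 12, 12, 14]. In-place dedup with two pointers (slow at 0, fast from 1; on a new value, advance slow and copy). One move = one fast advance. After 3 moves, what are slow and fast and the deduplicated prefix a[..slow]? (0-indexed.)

(s=0,f=1) a[fast]=6≠a[slow]=3 write a[1]=6 → slow++,fast++
(s=1,f=2) a[fast]=6=a[slow] dup → fast++
(s=1,f=3) a[fast]=6=a[slow] dup → fast++

slow=1, fast=4, prefix=[3, 6]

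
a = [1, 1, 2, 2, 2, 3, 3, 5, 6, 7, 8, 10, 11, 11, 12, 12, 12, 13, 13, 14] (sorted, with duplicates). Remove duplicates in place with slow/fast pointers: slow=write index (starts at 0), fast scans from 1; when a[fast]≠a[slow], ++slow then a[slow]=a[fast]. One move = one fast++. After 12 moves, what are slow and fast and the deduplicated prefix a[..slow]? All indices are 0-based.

slow=8, fast=13, prefix=[1, 2, 3, 5, 6, 7, 8, 10, 11]

slow=0 fast=1: a[fast]=1=a[slow] dup, fast++
slow=0 fast=2: a[fast]=2≠a[slow]=1 write a[1]=2, slow++,fast++
slow=1 fast=3: a[fast]=2=a[slow] dup, fast++
slow=1 fast=4: a[fast]=2=a[slow] dup, fast++
slow=1 fast=5: a[fast]=3≠a[slow]=2 write a[2]=3, slow++,fast++
slow=2 fast=6: a[fast]=3=a[slow] dup, fast++
slow=2 fast=7: a[fast]=5≠a[slow]=3 write a[3]=5, slow++,fast++
slow=3 fast=8: a[fast]=6≠a[slow]=5 write a[4]=6, slow++,fast++
slow=4 fast=9: a[fast]=7≠a[slow]=6 write a[5]=7, slow++,fast++
slow=5 fast=10: a[fast]=8≠a[slow]=7 write a[6]=8, slow++,fast++
slow=6 fast=11: a[fast]=10≠a[slow]=8 write a[7]=10, slow++,fast++
slow=7 fast=12: a[fast]=11≠a[slow]=10 write a[8]=11, slow++,fast++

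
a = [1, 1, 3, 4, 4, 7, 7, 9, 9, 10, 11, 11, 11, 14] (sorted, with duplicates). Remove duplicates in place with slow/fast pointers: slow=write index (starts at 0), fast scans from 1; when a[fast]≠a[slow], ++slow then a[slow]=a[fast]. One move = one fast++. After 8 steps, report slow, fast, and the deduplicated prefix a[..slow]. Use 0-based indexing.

slow=0 fast=1: a[fast]=1=a[slow] dup, fast++
slow=0 fast=2: a[fast]=3≠a[slow]=1 write a[1]=3, slow++,fast++
slow=1 fast=3: a[fast]=4≠a[slow]=3 write a[2]=4, slow++,fast++
slow=2 fast=4: a[fast]=4=a[slow] dup, fast++
slow=2 fast=5: a[fast]=7≠a[slow]=4 write a[3]=7, slow++,fast++
slow=3 fast=6: a[fast]=7=a[slow] dup, fast++
slow=3 fast=7: a[fast]=9≠a[slow]=7 write a[4]=9, slow++,fast++
slow=4 fast=8: a[fast]=9=a[slow] dup, fast++

slow=4, fast=9, prefix=[1, 3, 4, 7, 9]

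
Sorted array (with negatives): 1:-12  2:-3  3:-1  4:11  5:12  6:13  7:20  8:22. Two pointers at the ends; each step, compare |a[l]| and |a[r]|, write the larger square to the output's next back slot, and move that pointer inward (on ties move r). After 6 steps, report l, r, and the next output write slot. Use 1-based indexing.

[1,8] |-12|<=|22| out[8]=484 → r--
[1,7] |-12|<=|20| out[7]=400 → r--
[1,6] |-12|<=|13| out[6]=169 → r--
[1,5] |-12|<=|12| out[5]=144 → r--
[1,4] |-12|>|11| out[4]=144 → l++
[2,4] |-3|<=|11| out[3]=121 → r--

l=2, r=3, next write slot=2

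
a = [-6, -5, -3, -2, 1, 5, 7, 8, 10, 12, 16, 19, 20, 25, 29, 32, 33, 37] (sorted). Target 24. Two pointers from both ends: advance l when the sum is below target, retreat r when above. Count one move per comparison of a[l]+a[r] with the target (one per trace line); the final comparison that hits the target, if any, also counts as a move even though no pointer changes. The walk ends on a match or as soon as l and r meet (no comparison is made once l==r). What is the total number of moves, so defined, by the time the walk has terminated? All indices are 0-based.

[0,17] -6+37=31 >24 → r--
[0,16] -6+33=27 >24 → r--
[0,15] -6+32=26 >24 → r--
[0,14] -6+29=23 <24 → l++
[1,14] -5+29=24 → found

5 moves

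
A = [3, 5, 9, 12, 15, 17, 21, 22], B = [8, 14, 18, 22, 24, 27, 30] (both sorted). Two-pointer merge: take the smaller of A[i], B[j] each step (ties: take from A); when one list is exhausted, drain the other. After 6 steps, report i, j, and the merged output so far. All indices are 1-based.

[i=1,j=1] A[i]=3<=B[j]=8 take 3 → i++
[i=2,j=1] A[i]=5<=B[j]=8 take 5 → i++
[i=3,j=1] A[i]=9>B[j]=8 take 8 → j++
[i=3,j=2] A[i]=9<=B[j]=14 take 9 → i++
[i=4,j=2] A[i]=12<=B[j]=14 take 12 → i++
[i=5,j=2] A[i]=15>B[j]=14 take 14 → j++

i=5, j=3, merged so far=[3, 5, 8, 9, 12, 14]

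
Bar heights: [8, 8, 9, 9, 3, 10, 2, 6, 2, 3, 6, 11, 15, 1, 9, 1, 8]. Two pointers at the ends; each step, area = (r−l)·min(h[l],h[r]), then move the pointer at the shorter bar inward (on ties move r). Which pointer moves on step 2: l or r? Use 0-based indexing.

[0,16] min(8,8)*16=128 best=128 * → r--
[0,15] min(8,1)*15=15 best=128 → r--

r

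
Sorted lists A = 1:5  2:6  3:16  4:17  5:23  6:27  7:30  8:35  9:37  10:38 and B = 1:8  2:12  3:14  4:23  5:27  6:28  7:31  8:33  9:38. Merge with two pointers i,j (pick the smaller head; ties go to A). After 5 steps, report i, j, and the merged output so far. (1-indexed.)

i=3, j=4, merged so far=[5, 6, 8, 12, 14]

i=1 j=1: A[i]=5<=B[j]=8 take 5, i++
i=2 j=1: A[i]=6<=B[j]=8 take 6, i++
i=3 j=1: A[i]=16>B[j]=8 take 8, j++
i=3 j=2: A[i]=16>B[j]=12 take 12, j++
i=3 j=3: A[i]=16>B[j]=14 take 14, j++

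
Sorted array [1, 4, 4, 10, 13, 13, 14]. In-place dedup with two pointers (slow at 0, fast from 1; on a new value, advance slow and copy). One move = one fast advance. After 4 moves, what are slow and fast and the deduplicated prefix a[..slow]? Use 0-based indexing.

slow=3, fast=5, prefix=[1, 4, 10, 13]

slow=0 fast=1: a[fast]=4≠a[slow]=1 write a[1]=4, slow++,fast++
slow=1 fast=2: a[fast]=4=a[slow] dup, fast++
slow=1 fast=3: a[fast]=10≠a[slow]=4 write a[2]=10, slow++,fast++
slow=2 fast=4: a[fast]=13≠a[slow]=10 write a[3]=13, slow++,fast++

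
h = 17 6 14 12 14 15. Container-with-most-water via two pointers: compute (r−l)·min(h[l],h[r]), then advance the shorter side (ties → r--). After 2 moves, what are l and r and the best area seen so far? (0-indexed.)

l=0, r=3, best area=75

l=0 r=5: min(17,15)*5=75 best=75 *, r--
l=0 r=4: min(17,14)*4=56 best=75, r--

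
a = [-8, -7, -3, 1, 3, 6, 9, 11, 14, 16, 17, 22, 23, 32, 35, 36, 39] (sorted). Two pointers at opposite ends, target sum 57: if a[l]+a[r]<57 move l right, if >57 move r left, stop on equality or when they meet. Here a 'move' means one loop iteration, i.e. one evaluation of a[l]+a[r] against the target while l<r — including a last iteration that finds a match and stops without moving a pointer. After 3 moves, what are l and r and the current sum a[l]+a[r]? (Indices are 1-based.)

l=4, r=17, sum=40

[1,17] -8+39=31 <57 → l++
[2,17] -7+39=32 <57 → l++
[3,17] -3+39=36 <57 → l++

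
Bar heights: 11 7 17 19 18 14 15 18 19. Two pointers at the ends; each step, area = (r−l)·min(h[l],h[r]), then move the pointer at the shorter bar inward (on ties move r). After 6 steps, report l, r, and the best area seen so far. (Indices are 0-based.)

[0,8] min(11,19)*8=88 best=88 * → l++
[1,8] min(7,19)*7=49 best=88 → l++
[2,8] min(17,19)*6=102 best=102 * → l++
[3,8] min(19,19)*5=95 best=102 → r--
[3,7] min(19,18)*4=72 best=102 → r--
[3,6] min(19,15)*3=45 best=102 → r--

l=3, r=5, best area=102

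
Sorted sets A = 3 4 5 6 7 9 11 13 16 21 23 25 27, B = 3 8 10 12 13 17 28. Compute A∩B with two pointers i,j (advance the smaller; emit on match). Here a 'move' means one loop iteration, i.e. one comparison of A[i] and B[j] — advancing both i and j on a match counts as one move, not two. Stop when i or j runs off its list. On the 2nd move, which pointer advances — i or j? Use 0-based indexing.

i

[i=0,j=0] 3==3 emit → i++,j++
[i=1,j=1] 4<8 → i++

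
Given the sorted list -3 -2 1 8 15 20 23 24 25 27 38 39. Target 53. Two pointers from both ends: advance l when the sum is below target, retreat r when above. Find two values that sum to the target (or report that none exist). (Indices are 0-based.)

(15, 38)

l=0 r=11: -3+39=36 <53, l++
l=1 r=11: -2+39=37 <53, l++
l=2 r=11: 1+39=40 <53, l++
l=3 r=11: 8+39=47 <53, l++
l=4 r=11: 15+39=54 >53, r--
l=4 r=10: 15+38=53, found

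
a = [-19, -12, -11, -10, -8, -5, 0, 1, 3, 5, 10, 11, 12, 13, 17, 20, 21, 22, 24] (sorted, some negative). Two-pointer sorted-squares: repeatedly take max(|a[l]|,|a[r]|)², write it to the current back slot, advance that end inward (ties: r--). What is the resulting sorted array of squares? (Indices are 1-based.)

[0, 1, 9, 25, 25, 64, 100, 100, 121, 121, 144, 144, 169, 289, 361, 400, 441, 484, 576]

[1,19] |-19|<=|24| out[19]=576 → r--
[1,18] |-19|<=|22| out[18]=484 → r--
[1,17] |-19|<=|21| out[17]=441 → r--
[1,16] |-19|<=|20| out[16]=400 → r--
[1,15] |-19|>|17| out[15]=361 → l++
[2,15] |-12|<=|17| out[14]=289 → r--
[2,14] |-12|<=|13| out[13]=169 → r--
[2,13] |-12|<=|12| out[12]=144 → r--
[2,12] |-12|>|11| out[11]=144 → l++
[3,12] |-11|<=|11| out[10]=121 → r--
[3,11] |-11|>|10| out[9]=121 → l++
[4,11] |-10|<=|10| out[8]=100 → r--
[4,10] |-10|>|5| out[7]=100 → l++
[5,10] |-8|>|5| out[6]=64 → l++
[6,10] |-5|<=|5| out[5]=25 → r--
[6,9] |-5|>|3| out[4]=25 → l++
[7,9] |0|<=|3| out[3]=9 → r--
[7,8] |0|<=|1| out[2]=1 → r--
[7,7] |0|<=|0| out[1]=0 → r--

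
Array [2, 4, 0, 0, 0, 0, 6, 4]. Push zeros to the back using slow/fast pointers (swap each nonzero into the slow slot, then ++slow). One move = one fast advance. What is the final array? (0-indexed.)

(s=0,f=0) a[fast]=2≠0 swap→a[0]=2 → slow++,fast++
(s=1,f=1) a[fast]=4≠0 swap→a[1]=4 → slow++,fast++
(s=2,f=2) a[fast]=0 → fast++
(s=2,f=3) a[fast]=0 → fast++
(s=2,f=4) a[fast]=0 → fast++
(s=2,f=5) a[fast]=0 → fast++
(s=2,f=6) a[fast]=6≠0 swap→a[2]=6 → slow++,fast++
(s=3,f=7) a[fast]=4≠0 swap→a[3]=4 → slow++,fast++

[2, 4, 6, 4, 0, 0, 0, 0]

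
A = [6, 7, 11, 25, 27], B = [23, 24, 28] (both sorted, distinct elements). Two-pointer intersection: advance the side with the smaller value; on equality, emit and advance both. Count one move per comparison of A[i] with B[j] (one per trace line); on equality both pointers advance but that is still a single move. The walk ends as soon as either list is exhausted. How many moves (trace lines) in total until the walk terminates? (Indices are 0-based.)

[i=0,j=0] 6<23 → i++
[i=1,j=0] 7<23 → i++
[i=2,j=0] 11<23 → i++
[i=3,j=0] 25>23 → j++
[i=3,j=1] 25>24 → j++
[i=3,j=2] 25<28 → i++
[i=4,j=2] 27<28 → i++

7 moves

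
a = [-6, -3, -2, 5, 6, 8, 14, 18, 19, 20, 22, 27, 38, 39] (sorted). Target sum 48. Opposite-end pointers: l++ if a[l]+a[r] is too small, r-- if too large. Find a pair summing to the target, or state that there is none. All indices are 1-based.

[1,14] -6+39=33 <48 → l++
[2,14] -3+39=36 <48 → l++
[3,14] -2+39=37 <48 → l++
[4,14] 5+39=44 <48 → l++
[5,14] 6+39=45 <48 → l++
[6,14] 8+39=47 <48 → l++
[7,14] 14+39=53 >48 → r--
[7,13] 14+38=52 >48 → r--
[7,12] 14+27=41 <48 → l++
[8,12] 18+27=45 <48 → l++
[9,12] 19+27=46 <48 → l++
[10,12] 20+27=47 <48 → l++
[11,12] 22+27=49 >48 → r--

no pair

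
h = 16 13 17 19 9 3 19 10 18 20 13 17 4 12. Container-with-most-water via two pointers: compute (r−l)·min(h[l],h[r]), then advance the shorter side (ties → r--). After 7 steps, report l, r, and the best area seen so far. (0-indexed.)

l=0 r=13: min(16,12)*13=156 best=156 *, r--
l=0 r=12: min(16,4)*12=48 best=156, r--
l=0 r=11: min(16,17)*11=176 best=176 *, l++
l=1 r=11: min(13,17)*10=130 best=176, l++
l=2 r=11: min(17,17)*9=153 best=176, r--
l=2 r=10: min(17,13)*8=104 best=176, r--
l=2 r=9: min(17,20)*7=119 best=176, l++

l=3, r=9, best area=176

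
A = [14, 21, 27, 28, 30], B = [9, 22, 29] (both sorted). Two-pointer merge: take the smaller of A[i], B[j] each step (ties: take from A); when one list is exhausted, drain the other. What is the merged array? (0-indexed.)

[9, 14, 21, 22, 27, 28, 29, 30]

[i=0,j=0] A[i]=14>B[j]=9 take 9 → j++
[i=0,j=1] A[i]=14<=B[j]=22 take 14 → i++
[i=1,j=1] A[i]=21<=B[j]=22 take 21 → i++
[i=2,j=1] A[i]=27>B[j]=22 take 22 → j++
[i=2,j=2] A[i]=27<=B[j]=29 take 27 → i++
[i=3,j=2] A[i]=28<=B[j]=29 take 28 → i++
[i=4,j=2] A[i]=30>B[j]=29 take 29 → j++
[i=4,j=3] B done, take A[i]=30 → i++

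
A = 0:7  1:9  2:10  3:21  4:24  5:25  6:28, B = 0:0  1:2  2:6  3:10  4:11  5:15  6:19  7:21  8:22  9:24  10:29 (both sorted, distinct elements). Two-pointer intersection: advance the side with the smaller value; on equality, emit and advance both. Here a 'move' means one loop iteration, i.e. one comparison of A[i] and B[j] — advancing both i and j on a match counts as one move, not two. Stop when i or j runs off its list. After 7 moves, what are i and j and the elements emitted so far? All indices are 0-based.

i=3, j=5, emitted=[10]

[i=0,j=0] 7>0 → j++
[i=0,j=1] 7>2 → j++
[i=0,j=2] 7>6 → j++
[i=0,j=3] 7<10 → i++
[i=1,j=3] 9<10 → i++
[i=2,j=3] 10==10 emit → i++,j++
[i=3,j=4] 21>11 → j++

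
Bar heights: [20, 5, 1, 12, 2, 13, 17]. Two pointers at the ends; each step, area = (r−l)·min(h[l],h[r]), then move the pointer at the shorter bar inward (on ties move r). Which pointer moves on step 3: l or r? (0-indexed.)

l=0 r=6: min(20,17)*6=102 best=102 *, r--
l=0 r=5: min(20,13)*5=65 best=102, r--
l=0 r=4: min(20,2)*4=8 best=102, r--

r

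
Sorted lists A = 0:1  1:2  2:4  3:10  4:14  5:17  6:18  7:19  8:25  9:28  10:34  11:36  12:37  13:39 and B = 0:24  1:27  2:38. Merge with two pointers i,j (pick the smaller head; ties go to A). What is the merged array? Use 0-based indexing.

[1, 2, 4, 10, 14, 17, 18, 19, 24, 25, 27, 28, 34, 36, 37, 38, 39]

[i=0,j=0] A[i]=1<=B[j]=24 take 1 → i++
[i=1,j=0] A[i]=2<=B[j]=24 take 2 → i++
[i=2,j=0] A[i]=4<=B[j]=24 take 4 → i++
[i=3,j=0] A[i]=10<=B[j]=24 take 10 → i++
[i=4,j=0] A[i]=14<=B[j]=24 take 14 → i++
[i=5,j=0] A[i]=17<=B[j]=24 take 17 → i++
[i=6,j=0] A[i]=18<=B[j]=24 take 18 → i++
[i=7,j=0] A[i]=19<=B[j]=24 take 19 → i++
[i=8,j=0] A[i]=25>B[j]=24 take 24 → j++
[i=8,j=1] A[i]=25<=B[j]=27 take 25 → i++
[i=9,j=1] A[i]=28>B[j]=27 take 27 → j++
[i=9,j=2] A[i]=28<=B[j]=38 take 28 → i++
[i=10,j=2] A[i]=34<=B[j]=38 take 34 → i++
[i=11,j=2] A[i]=36<=B[j]=38 take 36 → i++
[i=12,j=2] A[i]=37<=B[j]=38 take 37 → i++
[i=13,j=2] A[i]=39>B[j]=38 take 38 → j++
[i=13,j=3] B done, take A[i]=39 → i++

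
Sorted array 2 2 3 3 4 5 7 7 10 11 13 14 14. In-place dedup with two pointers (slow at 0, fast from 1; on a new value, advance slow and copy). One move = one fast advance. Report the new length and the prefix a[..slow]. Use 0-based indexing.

(s=0,f=1) a[fast]=2=a[slow] dup → fast++
(s=0,f=2) a[fast]=3≠a[slow]=2 write a[1]=3 → slow++,fast++
(s=1,f=3) a[fast]=3=a[slow] dup → fast++
(s=1,f=4) a[fast]=4≠a[slow]=3 write a[2]=4 → slow++,fast++
(s=2,f=5) a[fast]=5≠a[slow]=4 write a[3]=5 → slow++,fast++
(s=3,f=6) a[fast]=7≠a[slow]=5 write a[4]=7 → slow++,fast++
(s=4,f=7) a[fast]=7=a[slow] dup → fast++
(s=4,f=8) a[fast]=10≠a[slow]=7 write a[5]=10 → slow++,fast++
(s=5,f=9) a[fast]=11≠a[slow]=10 write a[6]=11 → slow++,fast++
(s=6,f=10) a[fast]=13≠a[slow]=11 write a[7]=13 → slow++,fast++
(s=7,f=11) a[fast]=14≠a[slow]=13 write a[8]=14 → slow++,fast++
(s=8,f=12) a[fast]=14=a[slow] dup → fast++

length 9; prefix = [2, 3, 4, 5, 7, 10, 11, 13, 14]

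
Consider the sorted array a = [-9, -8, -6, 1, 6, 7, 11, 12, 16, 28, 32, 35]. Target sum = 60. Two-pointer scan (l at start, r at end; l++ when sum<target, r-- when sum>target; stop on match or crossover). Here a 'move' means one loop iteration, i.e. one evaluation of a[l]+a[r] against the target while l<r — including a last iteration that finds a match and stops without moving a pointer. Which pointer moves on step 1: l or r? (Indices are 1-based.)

l=1 r=12: -9+35=26 <60, l++

l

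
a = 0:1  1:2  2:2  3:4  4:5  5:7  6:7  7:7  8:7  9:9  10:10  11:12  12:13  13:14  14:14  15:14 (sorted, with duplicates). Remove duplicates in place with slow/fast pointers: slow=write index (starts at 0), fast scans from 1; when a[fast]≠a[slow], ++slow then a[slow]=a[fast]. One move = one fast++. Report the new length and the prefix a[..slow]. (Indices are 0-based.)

length 10; prefix = [1, 2, 4, 5, 7, 9, 10, 12, 13, 14]

slow=0 fast=1: a[fast]=2≠a[slow]=1 write a[1]=2, slow++,fast++
slow=1 fast=2: a[fast]=2=a[slow] dup, fast++
slow=1 fast=3: a[fast]=4≠a[slow]=2 write a[2]=4, slow++,fast++
slow=2 fast=4: a[fast]=5≠a[slow]=4 write a[3]=5, slow++,fast++
slow=3 fast=5: a[fast]=7≠a[slow]=5 write a[4]=7, slow++,fast++
slow=4 fast=6: a[fast]=7=a[slow] dup, fast++
slow=4 fast=7: a[fast]=7=a[slow] dup, fast++
slow=4 fast=8: a[fast]=7=a[slow] dup, fast++
slow=4 fast=9: a[fast]=9≠a[slow]=7 write a[5]=9, slow++,fast++
slow=5 fast=10: a[fast]=10≠a[slow]=9 write a[6]=10, slow++,fast++
slow=6 fast=11: a[fast]=12≠a[slow]=10 write a[7]=12, slow++,fast++
slow=7 fast=12: a[fast]=13≠a[slow]=12 write a[8]=13, slow++,fast++
slow=8 fast=13: a[fast]=14≠a[slow]=13 write a[9]=14, slow++,fast++
slow=9 fast=14: a[fast]=14=a[slow] dup, fast++
slow=9 fast=15: a[fast]=14=a[slow] dup, fast++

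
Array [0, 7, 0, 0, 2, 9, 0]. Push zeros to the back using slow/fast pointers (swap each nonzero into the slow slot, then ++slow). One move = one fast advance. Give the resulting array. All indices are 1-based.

slow=1 fast=1: a[fast]=0, fast++
slow=1 fast=2: a[fast]=7≠0 swap→a[1]=7, slow++,fast++
slow=2 fast=3: a[fast]=0, fast++
slow=2 fast=4: a[fast]=0, fast++
slow=2 fast=5: a[fast]=2≠0 swap→a[2]=2, slow++,fast++
slow=3 fast=6: a[fast]=9≠0 swap→a[3]=9, slow++,fast++
slow=4 fast=7: a[fast]=0, fast++

[7, 2, 9, 0, 0, 0, 0]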